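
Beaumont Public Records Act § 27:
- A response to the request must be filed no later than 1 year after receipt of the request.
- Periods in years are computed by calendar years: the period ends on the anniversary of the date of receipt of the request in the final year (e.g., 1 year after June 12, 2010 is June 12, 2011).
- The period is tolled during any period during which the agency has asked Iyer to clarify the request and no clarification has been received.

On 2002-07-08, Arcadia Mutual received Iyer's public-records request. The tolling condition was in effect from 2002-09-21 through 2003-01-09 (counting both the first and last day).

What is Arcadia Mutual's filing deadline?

October 27, 2003

1 year after 2002-07-08 is July 8, 2003.
From September 21, 2002 through January 9, 2003 inclusive is 111 days; tolling adds 111 days: July 8, 2003 + 111 days = October 27, 2003.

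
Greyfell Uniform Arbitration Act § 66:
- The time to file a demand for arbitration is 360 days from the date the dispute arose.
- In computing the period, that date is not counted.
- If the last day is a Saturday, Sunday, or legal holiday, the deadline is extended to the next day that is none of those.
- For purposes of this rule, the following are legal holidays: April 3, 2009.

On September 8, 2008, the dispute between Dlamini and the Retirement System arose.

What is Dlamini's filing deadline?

September 3, 2009

360 days after September 8, 2008 is September 3, 2009.
September 3, 2009 is a Thursday and not a legal holiday, so no extension applies.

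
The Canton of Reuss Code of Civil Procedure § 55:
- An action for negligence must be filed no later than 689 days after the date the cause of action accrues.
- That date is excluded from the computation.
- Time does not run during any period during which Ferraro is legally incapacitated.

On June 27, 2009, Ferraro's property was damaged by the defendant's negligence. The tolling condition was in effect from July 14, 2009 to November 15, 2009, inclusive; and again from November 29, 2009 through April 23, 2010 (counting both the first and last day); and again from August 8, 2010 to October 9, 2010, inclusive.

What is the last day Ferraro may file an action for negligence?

689 days after June 27, 2009 is May 17, 2011.
From July 14, 2009 through November 15, 2009 inclusive is 125 days; tolling adds 125 days: May 17, 2011 + 125 days = September 19, 2011.
From November 29, 2009 through April 23, 2010 inclusive is 146 days; tolling adds 146 days: September 19, 2011 + 146 days = February 12, 2012.
From August 8, 2010 through October 9, 2010 inclusive is 63 days; tolling adds 63 days: February 12, 2012 + 63 days = April 15, 2012.

April 15, 2012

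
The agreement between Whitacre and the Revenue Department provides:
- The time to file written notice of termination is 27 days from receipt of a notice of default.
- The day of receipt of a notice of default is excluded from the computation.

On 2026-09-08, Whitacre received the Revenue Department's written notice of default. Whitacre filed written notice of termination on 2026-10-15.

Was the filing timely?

No

27 days after 2026-09-08 is October 5, 2026.
The deadline is October 5, 2026; the filing on October 15, 2026 is after that date.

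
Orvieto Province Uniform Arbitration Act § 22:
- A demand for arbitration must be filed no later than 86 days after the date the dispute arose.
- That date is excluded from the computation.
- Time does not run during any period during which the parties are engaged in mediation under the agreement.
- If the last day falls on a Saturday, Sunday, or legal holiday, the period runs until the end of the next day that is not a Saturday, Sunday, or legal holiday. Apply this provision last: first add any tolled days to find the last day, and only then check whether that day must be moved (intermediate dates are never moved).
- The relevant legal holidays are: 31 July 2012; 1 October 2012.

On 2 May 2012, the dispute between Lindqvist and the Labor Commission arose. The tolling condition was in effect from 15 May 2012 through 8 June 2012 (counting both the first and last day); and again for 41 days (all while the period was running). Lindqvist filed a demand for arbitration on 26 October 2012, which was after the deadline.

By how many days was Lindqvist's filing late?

86 days after 2 May 2012 is July 27, 2012.
From May 15, 2012 through June 8, 2012 inclusive is 25 days; tolling adds 25 days: July 27, 2012 + 25 days = August 21, 2012.
Tolling adds 41 days: August 21, 2012 + 41 days = October 1, 2012.
October 1, 2012 is a listed holiday. The next qualifying day is October 2, 2012.
The deadline is October 2, 2012; from October 2, 2012 to October 26, 2012 is 24 days.

24 days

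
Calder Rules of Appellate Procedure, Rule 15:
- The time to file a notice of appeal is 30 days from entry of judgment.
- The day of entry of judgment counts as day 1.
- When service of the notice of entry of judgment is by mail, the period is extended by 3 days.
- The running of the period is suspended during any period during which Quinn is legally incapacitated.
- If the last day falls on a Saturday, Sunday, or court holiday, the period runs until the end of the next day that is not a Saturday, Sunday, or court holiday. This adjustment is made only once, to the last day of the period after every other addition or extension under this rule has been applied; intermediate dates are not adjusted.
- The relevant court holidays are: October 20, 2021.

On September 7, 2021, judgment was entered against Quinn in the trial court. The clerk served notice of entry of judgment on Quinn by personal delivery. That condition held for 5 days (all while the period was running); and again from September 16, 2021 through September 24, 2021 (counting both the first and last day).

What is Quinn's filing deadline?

October 21, 2021

Counting September 7, 2021 as day 1, day 30 is October 6, 2021.
Service was not by mail, so no mail extension applies.
Tolling adds 5 days: October 6, 2021 + 5 days = October 11, 2021.
From September 16, 2021 through September 24, 2021 inclusive is 9 days; tolling adds 9 days: October 11, 2021 + 9 days = October 20, 2021.
October 20, 2021 is a listed holiday. The next qualifying day is October 21, 2021.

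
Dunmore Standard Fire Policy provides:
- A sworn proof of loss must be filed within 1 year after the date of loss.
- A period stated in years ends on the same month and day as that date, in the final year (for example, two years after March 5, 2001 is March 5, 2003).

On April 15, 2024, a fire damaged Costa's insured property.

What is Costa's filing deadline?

April 15, 2025

1 year after April 15, 2024 is April 15, 2025.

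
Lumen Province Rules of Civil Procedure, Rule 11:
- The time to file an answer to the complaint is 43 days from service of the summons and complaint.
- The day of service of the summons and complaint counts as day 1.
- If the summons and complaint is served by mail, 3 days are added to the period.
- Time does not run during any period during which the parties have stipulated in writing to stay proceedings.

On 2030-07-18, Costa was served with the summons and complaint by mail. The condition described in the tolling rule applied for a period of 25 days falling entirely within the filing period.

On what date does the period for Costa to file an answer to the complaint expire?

Counting 2030-07-18 as day 1, day 43 is August 29, 2030.
Service was by mail, adding 3 days: August 29, 2030 + 3 days = September 1, 2030.
Tolling adds 25 days: September 1, 2030 + 25 days = September 26, 2030.

September 26, 2030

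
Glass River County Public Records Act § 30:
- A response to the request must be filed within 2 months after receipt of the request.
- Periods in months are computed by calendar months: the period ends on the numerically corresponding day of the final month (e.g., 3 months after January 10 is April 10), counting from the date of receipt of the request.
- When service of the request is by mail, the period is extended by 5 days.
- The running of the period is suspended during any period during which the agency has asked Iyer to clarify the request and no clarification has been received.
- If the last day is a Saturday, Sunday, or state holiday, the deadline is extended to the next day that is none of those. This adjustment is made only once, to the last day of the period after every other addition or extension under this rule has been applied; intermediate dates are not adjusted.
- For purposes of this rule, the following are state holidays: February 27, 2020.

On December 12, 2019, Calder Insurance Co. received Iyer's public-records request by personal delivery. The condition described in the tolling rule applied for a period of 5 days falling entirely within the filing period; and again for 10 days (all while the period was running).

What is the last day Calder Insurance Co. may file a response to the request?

February 28, 2020

2 months after December 12, 2019 is February 12, 2020.
Service was not by mail, so no mail extension applies.
Tolling adds 5 days: February 12, 2020 + 5 days = February 17, 2020.
Tolling adds 10 days: February 17, 2020 + 10 days = February 27, 2020.
February 27, 2020 is a listed holiday. The next qualifying day is February 28, 2020.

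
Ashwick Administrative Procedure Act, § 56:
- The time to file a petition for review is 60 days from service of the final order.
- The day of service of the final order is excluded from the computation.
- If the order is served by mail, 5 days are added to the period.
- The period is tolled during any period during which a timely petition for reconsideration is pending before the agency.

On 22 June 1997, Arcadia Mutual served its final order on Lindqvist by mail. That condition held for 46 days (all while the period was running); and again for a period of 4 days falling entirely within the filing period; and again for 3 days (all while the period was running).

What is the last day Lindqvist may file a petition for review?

60 days after 22 June 1997 is August 21, 1997.
Service was by mail, adding 5 days: August 21, 1997 + 5 days = August 26, 1997.
Tolling adds 46 days: August 26, 1997 + 46 days = October 11, 1997.
Tolling adds 4 days: October 11, 1997 + 4 days = October 15, 1997.
Tolling adds 3 days: October 15, 1997 + 3 days = October 18, 1997.

October 18, 1997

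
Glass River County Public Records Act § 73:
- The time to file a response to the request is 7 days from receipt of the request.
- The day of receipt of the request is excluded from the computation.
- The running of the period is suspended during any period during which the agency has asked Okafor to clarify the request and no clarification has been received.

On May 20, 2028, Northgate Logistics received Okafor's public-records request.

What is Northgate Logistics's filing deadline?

7 days after May 20, 2028 is May 27, 2028.

May 27, 2028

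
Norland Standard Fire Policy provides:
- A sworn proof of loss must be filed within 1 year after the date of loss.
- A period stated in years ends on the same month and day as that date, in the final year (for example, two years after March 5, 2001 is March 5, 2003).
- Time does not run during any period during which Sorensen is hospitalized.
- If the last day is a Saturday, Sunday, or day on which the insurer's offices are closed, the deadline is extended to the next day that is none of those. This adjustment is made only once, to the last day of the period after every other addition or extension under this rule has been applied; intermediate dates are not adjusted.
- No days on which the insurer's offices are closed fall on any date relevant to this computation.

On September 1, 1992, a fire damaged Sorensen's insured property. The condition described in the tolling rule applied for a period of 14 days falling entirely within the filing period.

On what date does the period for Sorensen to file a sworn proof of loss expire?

1 year after September 1, 1992 is September 1, 1993.
Tolling adds 14 days: September 1, 1993 + 14 days = September 15, 1993.
September 15, 1993 is a Wednesday and not a day on which the insurer's offices are closed, so no extension applies.

September 15, 1993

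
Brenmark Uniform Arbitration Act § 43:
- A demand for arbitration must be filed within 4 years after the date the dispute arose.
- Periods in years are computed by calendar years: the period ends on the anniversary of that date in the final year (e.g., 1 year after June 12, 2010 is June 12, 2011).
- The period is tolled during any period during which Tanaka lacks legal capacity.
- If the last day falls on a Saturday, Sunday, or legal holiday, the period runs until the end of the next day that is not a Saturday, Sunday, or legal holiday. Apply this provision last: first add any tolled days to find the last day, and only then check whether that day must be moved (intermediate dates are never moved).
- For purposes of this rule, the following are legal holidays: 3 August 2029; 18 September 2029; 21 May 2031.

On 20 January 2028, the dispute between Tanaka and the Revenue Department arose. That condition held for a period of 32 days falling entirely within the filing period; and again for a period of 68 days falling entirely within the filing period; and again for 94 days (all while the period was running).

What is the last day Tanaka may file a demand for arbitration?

4 years after 20 January 2028 is January 20, 2032.
Tolling adds 32 days: January 20, 2032 + 32 days = February 21, 2032.
Tolling adds 68 days: February 21, 2032 + 68 days = April 29, 2032.
Tolling adds 94 days: April 29, 2032 + 94 days = August 1, 2032.
August 1, 2032 is Sunday. The next qualifying day is August 2, 2032.

August 2, 2032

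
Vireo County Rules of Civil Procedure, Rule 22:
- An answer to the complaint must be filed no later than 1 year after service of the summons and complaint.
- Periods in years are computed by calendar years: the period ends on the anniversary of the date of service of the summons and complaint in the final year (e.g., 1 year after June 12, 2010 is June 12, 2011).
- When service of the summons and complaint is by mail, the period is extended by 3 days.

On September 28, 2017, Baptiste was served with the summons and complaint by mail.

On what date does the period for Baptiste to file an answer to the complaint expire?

1 year after September 28, 2017 is September 28, 2018.
Service was by mail, adding 3 days: September 28, 2018 + 3 days = October 1, 2018.

October 1, 2018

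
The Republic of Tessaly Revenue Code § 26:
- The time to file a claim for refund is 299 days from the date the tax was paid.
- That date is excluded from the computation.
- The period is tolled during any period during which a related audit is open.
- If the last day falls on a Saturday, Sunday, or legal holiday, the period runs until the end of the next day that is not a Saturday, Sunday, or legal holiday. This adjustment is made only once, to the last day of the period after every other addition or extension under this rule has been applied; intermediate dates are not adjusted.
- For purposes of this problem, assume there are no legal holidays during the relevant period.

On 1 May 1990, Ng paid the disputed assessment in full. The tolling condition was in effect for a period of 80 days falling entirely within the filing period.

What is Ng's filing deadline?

May 15, 1991

299 days after 1 May 1990 is February 24, 1991.
Tolling adds 80 days: February 24, 1991 + 80 days = May 15, 1991.
May 15, 1991 is a Wednesday and not a legal holiday, so no extension applies.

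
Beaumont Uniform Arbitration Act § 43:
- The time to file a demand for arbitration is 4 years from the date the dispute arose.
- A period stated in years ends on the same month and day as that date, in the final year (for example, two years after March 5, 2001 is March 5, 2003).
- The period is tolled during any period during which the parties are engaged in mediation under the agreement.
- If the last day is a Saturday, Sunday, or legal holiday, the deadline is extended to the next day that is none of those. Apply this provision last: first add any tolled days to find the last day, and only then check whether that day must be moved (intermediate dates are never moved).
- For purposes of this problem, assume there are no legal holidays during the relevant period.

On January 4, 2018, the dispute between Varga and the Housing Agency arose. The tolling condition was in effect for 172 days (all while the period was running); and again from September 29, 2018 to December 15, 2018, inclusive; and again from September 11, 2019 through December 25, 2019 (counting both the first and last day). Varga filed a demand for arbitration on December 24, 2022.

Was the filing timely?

4 years after January 4, 2018 is January 4, 2022.
Tolling adds 172 days: January 4, 2022 + 172 days = June 25, 2022.
From September 29, 2018 through December 15, 2018 inclusive is 78 days; tolling adds 78 days: June 25, 2022 + 78 days = September 11, 2022.
From September 11, 2019 through December 25, 2019 inclusive is 106 days; tolling adds 106 days: September 11, 2022 + 106 days = December 26, 2022.
December 26, 2022 is a Monday and not a legal holiday, so no extension applies.
The deadline is December 26, 2022; the filing on December 24, 2022 is on or before that date.

Yes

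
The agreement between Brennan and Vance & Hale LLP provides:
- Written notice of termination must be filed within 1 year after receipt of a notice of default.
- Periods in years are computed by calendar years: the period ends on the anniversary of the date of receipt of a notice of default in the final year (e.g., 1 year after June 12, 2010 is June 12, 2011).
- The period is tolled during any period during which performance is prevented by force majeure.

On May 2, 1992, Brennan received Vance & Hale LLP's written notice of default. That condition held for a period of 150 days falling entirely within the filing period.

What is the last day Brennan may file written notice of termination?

1 year after May 2, 1992 is May 2, 1993.
Tolling adds 150 days: May 2, 1993 + 150 days = September 29, 1993.

September 29, 1993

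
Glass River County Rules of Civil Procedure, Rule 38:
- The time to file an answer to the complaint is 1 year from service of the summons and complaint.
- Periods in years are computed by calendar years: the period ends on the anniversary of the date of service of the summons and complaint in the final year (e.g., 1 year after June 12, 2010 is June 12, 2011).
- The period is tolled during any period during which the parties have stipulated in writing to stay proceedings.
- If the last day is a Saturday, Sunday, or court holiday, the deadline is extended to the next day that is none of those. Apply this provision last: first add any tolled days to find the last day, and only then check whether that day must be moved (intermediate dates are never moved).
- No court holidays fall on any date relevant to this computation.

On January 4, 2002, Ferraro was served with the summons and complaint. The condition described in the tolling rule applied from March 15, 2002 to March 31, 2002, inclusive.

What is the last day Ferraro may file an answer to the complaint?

1 year after January 4, 2002 is January 4, 2003.
From March 15, 2002 through March 31, 2002 inclusive is 17 days; tolling adds 17 days: January 4, 2003 + 17 days = January 21, 2003.
January 21, 2003 is a Tuesday and not a court holiday, so no extension applies.

January 21, 2003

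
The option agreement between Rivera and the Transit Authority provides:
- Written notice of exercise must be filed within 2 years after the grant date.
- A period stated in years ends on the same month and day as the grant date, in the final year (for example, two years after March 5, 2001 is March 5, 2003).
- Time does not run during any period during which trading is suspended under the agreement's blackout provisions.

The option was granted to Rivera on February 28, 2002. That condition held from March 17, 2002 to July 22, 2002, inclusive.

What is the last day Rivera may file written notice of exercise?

July 5, 2004

2 years after February 28, 2002 is February 28, 2004.
From March 17, 2002 through July 22, 2002 inclusive is 128 days; tolling adds 128 days: February 28, 2004 + 128 days = July 5, 2004.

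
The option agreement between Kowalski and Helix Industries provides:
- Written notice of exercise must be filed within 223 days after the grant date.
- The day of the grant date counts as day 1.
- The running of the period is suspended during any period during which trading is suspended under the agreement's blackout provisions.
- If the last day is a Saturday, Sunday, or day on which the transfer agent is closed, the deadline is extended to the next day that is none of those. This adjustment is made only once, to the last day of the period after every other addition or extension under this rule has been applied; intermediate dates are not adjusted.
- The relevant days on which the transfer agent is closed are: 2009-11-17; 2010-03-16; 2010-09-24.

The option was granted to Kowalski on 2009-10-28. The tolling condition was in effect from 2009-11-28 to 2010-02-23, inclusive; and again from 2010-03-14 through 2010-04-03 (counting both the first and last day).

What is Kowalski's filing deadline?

Counting 2009-10-28 as day 1, day 223 is June 7, 2010.
From November 28, 2009 through February 23, 2010 inclusive is 88 days; tolling adds 88 days: June 7, 2010 + 88 days = September 3, 2010.
From March 14, 2010 through April 3, 2010 inclusive is 21 days; tolling adds 21 days: September 3, 2010 + 21 days = September 24, 2010.
September 24, 2010 is a listed holiday; September 25, 2010 is Saturday; September 26, 2010 is Sunday. The next qualifying day is September 27, 2010.

September 27, 2010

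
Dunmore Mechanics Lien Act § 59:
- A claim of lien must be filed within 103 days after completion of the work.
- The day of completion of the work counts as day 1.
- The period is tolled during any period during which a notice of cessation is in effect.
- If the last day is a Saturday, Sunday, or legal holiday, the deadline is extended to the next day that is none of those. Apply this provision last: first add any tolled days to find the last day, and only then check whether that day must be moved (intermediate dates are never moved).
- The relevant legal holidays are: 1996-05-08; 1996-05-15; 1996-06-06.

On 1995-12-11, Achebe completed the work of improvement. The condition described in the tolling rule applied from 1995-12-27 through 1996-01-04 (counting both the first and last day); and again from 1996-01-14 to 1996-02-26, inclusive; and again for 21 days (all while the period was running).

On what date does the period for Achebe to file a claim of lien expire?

Counting 1995-12-11 as day 1, day 103 is March 22, 1996.
From December 27, 1995 through January 4, 1996 inclusive is 9 days; tolling adds 9 days: March 22, 1996 + 9 days = March 31, 1996.
From January 14, 1996 through February 26, 1996 inclusive is 44 days; tolling adds 44 days: March 31, 1996 + 44 days = May 14, 1996.
Tolling adds 21 days: May 14, 1996 + 21 days = June 4, 1996.
June 4, 1996 is a Tuesday and not a legal holiday, so no extension applies.

June 4, 1996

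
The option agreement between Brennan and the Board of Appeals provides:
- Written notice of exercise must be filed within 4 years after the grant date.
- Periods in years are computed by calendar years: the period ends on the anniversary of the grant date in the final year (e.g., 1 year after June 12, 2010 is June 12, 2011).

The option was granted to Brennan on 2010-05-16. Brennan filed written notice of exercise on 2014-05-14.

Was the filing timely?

Yes

4 years after 2010-05-16 is May 16, 2014.
The deadline is May 16, 2014; the filing on May 14, 2014 is on or before that date.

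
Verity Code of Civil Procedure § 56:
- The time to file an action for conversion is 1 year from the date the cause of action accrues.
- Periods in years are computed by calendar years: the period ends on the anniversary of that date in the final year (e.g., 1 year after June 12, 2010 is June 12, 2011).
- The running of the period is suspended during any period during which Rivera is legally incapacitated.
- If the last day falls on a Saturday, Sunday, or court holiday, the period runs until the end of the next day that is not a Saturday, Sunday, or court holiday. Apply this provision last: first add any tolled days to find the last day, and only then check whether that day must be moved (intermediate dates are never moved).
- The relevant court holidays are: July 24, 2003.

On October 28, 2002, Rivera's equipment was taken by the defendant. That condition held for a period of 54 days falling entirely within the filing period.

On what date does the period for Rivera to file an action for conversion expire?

December 22, 2003

1 year after October 28, 2002 is October 28, 2003.
Tolling adds 54 days: October 28, 2003 + 54 days = December 21, 2003.
December 21, 2003 is Sunday. The next qualifying day is December 22, 2003.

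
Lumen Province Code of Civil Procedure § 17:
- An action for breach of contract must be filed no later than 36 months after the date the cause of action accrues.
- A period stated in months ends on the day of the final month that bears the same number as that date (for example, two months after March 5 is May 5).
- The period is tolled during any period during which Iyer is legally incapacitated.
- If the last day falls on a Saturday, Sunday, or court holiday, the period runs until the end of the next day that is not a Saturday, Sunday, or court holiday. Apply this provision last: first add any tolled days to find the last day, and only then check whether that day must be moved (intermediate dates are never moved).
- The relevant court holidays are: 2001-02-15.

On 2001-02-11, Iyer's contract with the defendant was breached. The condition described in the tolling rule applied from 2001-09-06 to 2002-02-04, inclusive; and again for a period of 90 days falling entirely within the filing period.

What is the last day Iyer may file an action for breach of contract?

October 11, 2004

36 months after 2001-02-11 is February 11, 2004.
From September 6, 2001 through February 4, 2002 inclusive is 152 days; tolling adds 152 days: February 11, 2004 + 152 days = July 12, 2004.
Tolling adds 90 days: July 12, 2004 + 90 days = October 10, 2004.
October 10, 2004 is Sunday. The next qualifying day is October 11, 2004.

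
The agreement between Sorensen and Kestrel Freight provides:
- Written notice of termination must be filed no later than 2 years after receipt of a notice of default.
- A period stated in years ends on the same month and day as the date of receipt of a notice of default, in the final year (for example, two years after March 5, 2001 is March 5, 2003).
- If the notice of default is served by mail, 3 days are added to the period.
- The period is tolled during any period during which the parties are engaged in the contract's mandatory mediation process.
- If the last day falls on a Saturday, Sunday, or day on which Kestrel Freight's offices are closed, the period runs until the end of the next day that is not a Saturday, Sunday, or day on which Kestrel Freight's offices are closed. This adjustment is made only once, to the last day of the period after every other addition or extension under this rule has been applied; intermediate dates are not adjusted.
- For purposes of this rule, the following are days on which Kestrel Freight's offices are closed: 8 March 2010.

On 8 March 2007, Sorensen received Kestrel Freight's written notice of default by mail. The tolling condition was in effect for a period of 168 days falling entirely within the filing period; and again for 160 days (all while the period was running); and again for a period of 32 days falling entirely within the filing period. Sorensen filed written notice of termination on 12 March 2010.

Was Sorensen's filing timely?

2 years after 8 March 2007 is March 8, 2009.
Service was by mail, adding 3 days: March 8, 2009 + 3 days = March 11, 2009.
Tolling adds 168 days: March 11, 2009 + 168 days = August 26, 2009.
Tolling adds 160 days: August 26, 2009 + 160 days = February 2, 2010.
Tolling adds 32 days: February 2, 2010 + 32 days = March 6, 2010.
March 6, 2010 is Saturday; March 7, 2010 is Sunday; March 8, 2010 is a listed holiday. The next qualifying day is March 9, 2010.
The deadline is March 9, 2010; the filing on March 12, 2010 is after that date.

No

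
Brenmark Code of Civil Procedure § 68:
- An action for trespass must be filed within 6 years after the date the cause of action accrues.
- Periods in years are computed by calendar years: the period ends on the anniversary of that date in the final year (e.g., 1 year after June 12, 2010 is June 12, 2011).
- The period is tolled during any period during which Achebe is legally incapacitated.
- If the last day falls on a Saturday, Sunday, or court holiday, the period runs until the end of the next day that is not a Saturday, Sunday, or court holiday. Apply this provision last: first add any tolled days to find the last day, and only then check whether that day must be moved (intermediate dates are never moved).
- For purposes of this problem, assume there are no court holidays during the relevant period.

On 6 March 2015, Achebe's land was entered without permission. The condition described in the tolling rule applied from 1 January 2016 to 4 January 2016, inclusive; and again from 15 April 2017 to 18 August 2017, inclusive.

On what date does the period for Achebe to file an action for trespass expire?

6 years after 6 March 2015 is March 6, 2021.
From January 1, 2016 through January 4, 2016 inclusive is 4 days; tolling adds 4 days: March 6, 2021 + 4 days = March 10, 2021.
From April 15, 2017 through August 18, 2017 inclusive is 126 days; tolling adds 126 days: March 10, 2021 + 126 days = July 14, 2021.
July 14, 2021 is a Wednesday and not a court holiday, so no extension applies.

July 14, 2021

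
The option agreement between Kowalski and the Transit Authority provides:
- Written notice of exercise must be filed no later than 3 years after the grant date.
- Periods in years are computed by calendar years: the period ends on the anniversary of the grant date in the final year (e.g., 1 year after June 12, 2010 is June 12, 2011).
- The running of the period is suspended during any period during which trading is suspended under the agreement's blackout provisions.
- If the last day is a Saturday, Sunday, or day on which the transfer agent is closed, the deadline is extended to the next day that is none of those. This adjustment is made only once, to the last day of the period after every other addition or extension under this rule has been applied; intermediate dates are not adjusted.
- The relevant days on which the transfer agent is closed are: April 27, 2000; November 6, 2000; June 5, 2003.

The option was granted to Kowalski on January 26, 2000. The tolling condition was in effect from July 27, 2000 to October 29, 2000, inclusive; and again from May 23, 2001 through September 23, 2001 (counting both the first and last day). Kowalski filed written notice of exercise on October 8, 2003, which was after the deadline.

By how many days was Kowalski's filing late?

36 days

3 years after January 26, 2000 is January 26, 2003.
From July 27, 2000 through October 29, 2000 inclusive is 95 days; tolling adds 95 days: January 26, 2003 + 95 days = May 1, 2003.
From May 23, 2001 through September 23, 2001 inclusive is 124 days; tolling adds 124 days: May 1, 2003 + 124 days = September 2, 2003.
September 2, 2003 is a Tuesday and not a day on which the transfer agent is closed, so no extension applies.
The deadline is September 2, 2003; from September 2, 2003 to October 8, 2003 is 36 days.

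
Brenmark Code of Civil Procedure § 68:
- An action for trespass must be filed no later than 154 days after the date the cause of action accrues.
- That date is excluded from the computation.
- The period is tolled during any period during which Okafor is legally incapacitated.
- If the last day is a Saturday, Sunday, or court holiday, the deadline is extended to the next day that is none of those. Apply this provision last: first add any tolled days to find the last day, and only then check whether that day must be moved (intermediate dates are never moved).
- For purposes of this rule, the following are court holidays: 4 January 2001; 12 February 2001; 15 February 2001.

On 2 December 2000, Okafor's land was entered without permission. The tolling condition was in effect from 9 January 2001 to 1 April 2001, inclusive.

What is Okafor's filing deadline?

154 days after 2 December 2000 is May 5, 2001.
From January 9, 2001 through April 1, 2001 inclusive is 83 days; tolling adds 83 days: May 5, 2001 + 83 days = July 27, 2001.
July 27, 2001 is a Friday and not a court holiday, so no extension applies.

July 27, 2001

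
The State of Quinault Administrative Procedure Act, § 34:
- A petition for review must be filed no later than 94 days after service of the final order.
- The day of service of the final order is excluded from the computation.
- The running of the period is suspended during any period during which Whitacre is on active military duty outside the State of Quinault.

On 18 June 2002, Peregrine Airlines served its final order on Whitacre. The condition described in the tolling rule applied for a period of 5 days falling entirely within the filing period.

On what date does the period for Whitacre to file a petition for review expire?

September 25, 2002

94 days after 18 June 2002 is September 20, 2002.
Tolling adds 5 days: September 20, 2002 + 5 days = September 25, 2002.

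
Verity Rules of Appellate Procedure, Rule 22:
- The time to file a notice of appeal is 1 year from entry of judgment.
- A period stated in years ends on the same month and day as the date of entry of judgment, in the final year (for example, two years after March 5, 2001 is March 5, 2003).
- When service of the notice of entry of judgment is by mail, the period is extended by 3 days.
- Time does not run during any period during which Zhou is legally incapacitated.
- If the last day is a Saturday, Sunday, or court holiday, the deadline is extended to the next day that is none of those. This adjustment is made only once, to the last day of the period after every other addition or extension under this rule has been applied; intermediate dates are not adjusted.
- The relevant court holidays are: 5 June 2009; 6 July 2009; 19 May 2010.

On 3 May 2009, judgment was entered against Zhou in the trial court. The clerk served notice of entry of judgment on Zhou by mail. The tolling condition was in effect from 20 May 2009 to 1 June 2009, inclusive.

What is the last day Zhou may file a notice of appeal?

May 20, 2010

1 year after 3 May 2009 is May 3, 2010.
Service was by mail, adding 3 days: May 3, 2010 + 3 days = May 6, 2010.
From May 20, 2009 through June 1, 2009 inclusive is 13 days; tolling adds 13 days: May 6, 2010 + 13 days = May 19, 2010.
May 19, 2010 is a listed holiday. The next qualifying day is May 20, 2010.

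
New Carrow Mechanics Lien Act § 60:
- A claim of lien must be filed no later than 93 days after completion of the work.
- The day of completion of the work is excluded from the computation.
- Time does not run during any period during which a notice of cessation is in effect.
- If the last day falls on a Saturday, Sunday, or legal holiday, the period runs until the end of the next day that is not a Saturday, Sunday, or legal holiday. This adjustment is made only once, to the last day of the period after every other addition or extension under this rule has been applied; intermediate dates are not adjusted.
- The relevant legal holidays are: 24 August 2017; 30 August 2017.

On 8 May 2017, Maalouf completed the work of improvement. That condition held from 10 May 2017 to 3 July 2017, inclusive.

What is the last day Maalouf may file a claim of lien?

93 days after 8 May 2017 is August 9, 2017.
From May 10, 2017 through July 3, 2017 inclusive is 55 days; tolling adds 55 days: August 9, 2017 + 55 days = October 3, 2017.
October 3, 2017 is a Tuesday and not a legal holiday, so no extension applies.

October 3, 2017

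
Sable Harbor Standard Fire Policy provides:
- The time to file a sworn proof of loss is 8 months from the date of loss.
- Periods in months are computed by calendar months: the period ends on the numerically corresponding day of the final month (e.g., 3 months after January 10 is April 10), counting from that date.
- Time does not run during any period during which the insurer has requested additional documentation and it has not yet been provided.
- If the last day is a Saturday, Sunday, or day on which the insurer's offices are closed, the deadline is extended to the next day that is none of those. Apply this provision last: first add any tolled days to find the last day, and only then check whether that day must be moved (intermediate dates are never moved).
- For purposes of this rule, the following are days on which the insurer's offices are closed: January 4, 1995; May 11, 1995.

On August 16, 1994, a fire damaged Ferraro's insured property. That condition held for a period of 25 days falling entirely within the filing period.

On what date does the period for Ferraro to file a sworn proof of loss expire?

8 months after August 16, 1994 is April 16, 1995.
Tolling adds 25 days: April 16, 1995 + 25 days = May 11, 1995.
May 11, 1995 is a listed holiday. The next qualifying day is May 12, 1995.

May 12, 1995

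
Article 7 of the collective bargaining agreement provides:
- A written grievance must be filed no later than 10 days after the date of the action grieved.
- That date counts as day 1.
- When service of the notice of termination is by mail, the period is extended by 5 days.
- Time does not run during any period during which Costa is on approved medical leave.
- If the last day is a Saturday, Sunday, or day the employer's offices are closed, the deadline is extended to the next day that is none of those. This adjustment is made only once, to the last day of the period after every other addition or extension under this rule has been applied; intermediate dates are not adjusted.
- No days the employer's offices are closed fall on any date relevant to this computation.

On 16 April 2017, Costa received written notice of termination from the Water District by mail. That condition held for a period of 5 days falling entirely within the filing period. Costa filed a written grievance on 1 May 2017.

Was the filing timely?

Yes

Counting 16 April 2017 as day 1, day 10 is April 25, 2017.
Service was by mail, adding 5 days: April 25, 2017 + 5 days = April 30, 2017.
Tolling adds 5 days: April 30, 2017 + 5 days = May 5, 2017.
May 5, 2017 is a Friday and not a day the employer's offices are closed, so no extension applies.
The deadline is May 5, 2017; the filing on May 1, 2017 is on or before that date.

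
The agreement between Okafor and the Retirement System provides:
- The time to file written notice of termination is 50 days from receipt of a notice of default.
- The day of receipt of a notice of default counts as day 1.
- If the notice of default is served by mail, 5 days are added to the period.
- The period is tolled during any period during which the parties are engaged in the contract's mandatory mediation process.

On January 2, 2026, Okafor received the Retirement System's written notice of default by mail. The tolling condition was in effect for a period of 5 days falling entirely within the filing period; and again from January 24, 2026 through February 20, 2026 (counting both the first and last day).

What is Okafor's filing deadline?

March 30, 2026

Counting January 2, 2026 as day 1, day 50 is February 20, 2026.
Service was by mail, adding 5 days: February 20, 2026 + 5 days = February 25, 2026.
Tolling adds 5 days: February 25, 2026 + 5 days = March 2, 2026.
From January 24, 2026 through February 20, 2026 inclusive is 28 days; tolling adds 28 days: March 2, 2026 + 28 days = March 30, 2026.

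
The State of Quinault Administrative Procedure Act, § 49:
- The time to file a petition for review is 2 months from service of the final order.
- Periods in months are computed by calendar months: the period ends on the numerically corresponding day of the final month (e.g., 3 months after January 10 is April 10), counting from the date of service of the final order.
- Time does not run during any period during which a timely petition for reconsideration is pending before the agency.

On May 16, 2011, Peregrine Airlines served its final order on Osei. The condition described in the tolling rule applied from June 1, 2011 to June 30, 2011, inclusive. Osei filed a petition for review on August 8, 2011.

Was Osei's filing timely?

Yes

2 months after May 16, 2011 is July 16, 2011.
From June 1, 2011 through June 30, 2011 inclusive is 30 days; tolling adds 30 days: July 16, 2011 + 30 days = August 15, 2011.
The deadline is August 15, 2011; the filing on August 8, 2011 is on or before that date.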